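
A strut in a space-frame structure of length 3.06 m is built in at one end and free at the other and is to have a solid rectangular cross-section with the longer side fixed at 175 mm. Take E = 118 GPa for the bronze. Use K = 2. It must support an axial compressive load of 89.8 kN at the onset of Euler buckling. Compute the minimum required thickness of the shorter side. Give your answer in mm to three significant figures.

L_e = K·L = 2 × 3.06 = 6.120 m
Required I = P_cr·L_e²/(π²E) = 8.980×10^4 × 6.120² / (π² × 1.18×10^11) = 2.888×10^-6 m⁴
I_req = 2.888×10^6 mm⁴
Rectangle, weak axis: I_min = h·b³/12 with h = 175 mm fixed  ⇒  b = (12I/h)^(1/3) = 58.3 mm

b ≈ 58.3 mm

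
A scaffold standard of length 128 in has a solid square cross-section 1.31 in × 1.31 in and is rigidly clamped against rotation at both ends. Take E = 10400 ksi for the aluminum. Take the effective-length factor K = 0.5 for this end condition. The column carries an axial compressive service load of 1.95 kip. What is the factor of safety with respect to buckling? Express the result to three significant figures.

n ≈ 3.15

I = a⁴/12 = 1.31⁴/12 = 0.2454 in⁴
Effective length L_e = K·L = 0.5 × 128 = 64.00 in
P_cr = π²EI / L_e² = π² × 10400×10³ × 0.2454 / 64.00² = 6.150×10^3 lb
Factor of safety n = P_cr / P = 6.1500 / 1.95 = 3.15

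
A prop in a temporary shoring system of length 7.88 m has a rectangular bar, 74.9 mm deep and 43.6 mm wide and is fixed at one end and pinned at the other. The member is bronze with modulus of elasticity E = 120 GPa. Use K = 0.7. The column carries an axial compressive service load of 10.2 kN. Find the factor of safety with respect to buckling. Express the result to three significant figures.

Buckling occurs about the weak axis: I_min = h·b³/12 with b = 43.6 mm (the shorter side).
I_min = 74.9×43.6³/12 = 5.173×10^5 mm⁴
I = 5.173×10^5 mm⁴ = 5.173×10^-7 m⁴
Effective length L_e = K·L = 0.7 × 7.88 = 5.516 m
P_cr = π²EI / L_e² = π² × 120×10⁹ × 5.173×10^-7 / 5.516² = 2.014×10^4 N
Factor of safety n = P_cr / P = 20.137 / 10.2 = 1.97

n ≈ 1.97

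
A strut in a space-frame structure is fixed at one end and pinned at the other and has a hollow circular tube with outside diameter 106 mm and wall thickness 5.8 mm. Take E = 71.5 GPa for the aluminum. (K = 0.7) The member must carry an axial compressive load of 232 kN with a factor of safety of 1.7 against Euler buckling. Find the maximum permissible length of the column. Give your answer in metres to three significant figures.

Inner diameter d_i = 106 − 2×5.8 = 94.40 mm
I = π(d_o⁴ − d_i⁴)/64 = π(106⁴ − 94.40⁴)/64 = 2.299×10^6 mm⁴
I = 2.299×10^-6 m⁴
Required critical load P_cr = n·P = 1.7 × 232 = 394.4 kN = 3.944×10^5 N
From P_cr = π²EI/(K·L)²:  L = (1/K)·√(π²EI/P_cr) = (1/0.7)·√(π²×7.15×10^10×2.299×10^-6/3.944×10^5)
L = 2.90 m

L_max ≈ 2.90 m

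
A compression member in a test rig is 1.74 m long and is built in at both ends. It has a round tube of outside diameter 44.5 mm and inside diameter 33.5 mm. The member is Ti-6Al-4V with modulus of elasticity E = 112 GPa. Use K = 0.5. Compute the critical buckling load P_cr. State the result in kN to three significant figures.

d_o = 44.5 mm, d_i = 33.5 mm
I = π(d_o⁴ − d_i⁴)/64 = π(44.5⁴ − 33.50⁴)/64 = 1.307×10^5 mm⁴
I = 1.307×10^5 mm⁴ = 1.307×10^-7 m⁴
Effective length L_e = K·L = 0.5 × 1.74 = 0.8700 m
P_cr = π²EI / L_e² = π² × 112×10⁹ × 1.307×10^-7 / 0.8700² = 1.908×10^5 N

P_cr ≈ 191 kN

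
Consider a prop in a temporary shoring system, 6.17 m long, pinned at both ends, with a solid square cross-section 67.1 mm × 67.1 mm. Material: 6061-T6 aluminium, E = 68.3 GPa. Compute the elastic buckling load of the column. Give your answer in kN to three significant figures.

P_cr ≈ 29.9 kN

I = a⁴/12 = 67.1⁴/12 = 1.689×10^6 mm⁴
I = 1.689×10^6 mm⁴ = 1.689×10^-6 m⁴
Effective length L_e = K·L = 1 × 6.17 = 6.170 m
P_cr = π²EI / L_e² = π² × 68.3×10⁹ × 1.689×10^-6 / 6.170² = 2.991×10^4 N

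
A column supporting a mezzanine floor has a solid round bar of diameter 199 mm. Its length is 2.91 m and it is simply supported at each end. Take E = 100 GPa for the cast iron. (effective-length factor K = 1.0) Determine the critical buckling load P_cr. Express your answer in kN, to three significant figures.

P_cr ≈ 8970 kN

I = πd⁴/64 = π×199⁴/64 = 7.698×10^7 mm⁴
I = 7.698×10^7 mm⁴ = 7.698×10^-5 m⁴
Effective length L_e = K·L = 1 × 2.91 = 2.910 m
P_cr = π²EI / L_e² = π² × 100×10⁹ × 7.698×10^-5 / 2.910² = 8.972×10^6 N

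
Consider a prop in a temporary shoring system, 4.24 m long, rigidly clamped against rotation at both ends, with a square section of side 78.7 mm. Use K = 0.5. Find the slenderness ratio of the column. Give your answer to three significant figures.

λ ≈ 93.3

For a square r = a/√12 = 78.7/√12 = 22.72 mm
L_e = K·L = 0.5 × 4.24 m = 2.120 m = 2120.0 mm
λ = L_e / r_min = 2120.0 / 22.72 = 93.3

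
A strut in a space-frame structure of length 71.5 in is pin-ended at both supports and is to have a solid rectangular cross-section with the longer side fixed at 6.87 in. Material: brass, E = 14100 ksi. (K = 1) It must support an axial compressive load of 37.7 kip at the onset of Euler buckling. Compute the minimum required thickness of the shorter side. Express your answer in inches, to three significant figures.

L_e = K·L = 1 × 71.5 = 71.50 in
Required I = P_cr·L_e²/(π²E) = 3.770×10^4 × 71.50² / (π² × 1.41×10^7) = 1.385 in⁴
Rectangle, weak axis: I_min = h·b³/12 with h = 6.87 in fixed  ⇒  b = (12I/h)^(1/3) = 1.34 in

b ≈ 1.34 in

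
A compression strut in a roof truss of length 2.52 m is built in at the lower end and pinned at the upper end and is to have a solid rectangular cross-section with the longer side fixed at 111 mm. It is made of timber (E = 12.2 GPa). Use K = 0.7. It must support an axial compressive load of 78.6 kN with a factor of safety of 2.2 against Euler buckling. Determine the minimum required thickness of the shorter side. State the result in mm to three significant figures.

b ≈ 78.5 mm

Required P_cr = n·P = 2.2 × 78.6 = 172.9 kN
L_e = K·L = 0.7 × 2.52 = 1.764 m
Required I = P_cr·L_e²/(π²E) = 1.729×10^5 × 1.764² / (π² × 1.22×10^10) = 4.469×10^-6 m⁴
I_req = 4.469×10^6 mm⁴
Rectangle, weak axis: I_min = h·b³/12 with h = 111 mm fixed  ⇒  b = (12I/h)^(1/3) = 78.5 mm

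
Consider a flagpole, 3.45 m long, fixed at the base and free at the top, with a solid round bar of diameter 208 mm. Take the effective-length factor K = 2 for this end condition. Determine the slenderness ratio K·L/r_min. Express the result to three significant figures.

I = πd⁴/64 = π×208⁴/64 = 9.188×10^7 mm⁴
A = 3.398×10^4 mm²;  r_min = √(I/A) = √(9.188×10^7/3.398×10^4) = 52.00 mm
L_e = K·L = 2 × 3.45 m = 6.900 m = 6900.0 mm
λ = L_e / r_min = 6900.0 / 52.00 = 133

λ ≈ 133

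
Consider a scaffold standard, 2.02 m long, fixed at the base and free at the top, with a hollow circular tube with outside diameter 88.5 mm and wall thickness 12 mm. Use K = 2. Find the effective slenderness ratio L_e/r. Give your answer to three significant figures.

Inner diameter d_i = 88.5 − 2×12 = 64.50 mm
I = π(d_o⁴ − d_i⁴)/64 = π(88.5⁴ − 64.50⁴)/64 = 2.162×10^6 mm⁴
A = 2.884×10^3 mm²;  r_min = √(I/A) = √(2.162×10^6/2.884×10^3) = 27.38 mm
L_e = K·L = 2 × 2.02 m = 4.040 m = 4040.0 mm
λ = L_e / r_min = 4040.0 / 27.38 = 148

λ ≈ 148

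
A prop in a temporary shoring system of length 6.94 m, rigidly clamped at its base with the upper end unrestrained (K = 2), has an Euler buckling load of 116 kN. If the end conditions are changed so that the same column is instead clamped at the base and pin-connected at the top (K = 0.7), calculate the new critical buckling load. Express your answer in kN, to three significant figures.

P_cr ∝ 1/K², so P_cr,new = P_cr,old × (K_old/K_new)² = 116 × (2/0.7)²
= 116 × 8.163 = 947 kN

P_cr ≈ 947 kN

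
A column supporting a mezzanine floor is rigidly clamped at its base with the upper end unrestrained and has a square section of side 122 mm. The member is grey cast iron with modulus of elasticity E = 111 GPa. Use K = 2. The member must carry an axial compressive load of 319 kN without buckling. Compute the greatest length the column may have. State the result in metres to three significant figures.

I = a⁴/12 = 122⁴/12 = 1.846×10^7 mm⁴
I = 1.846×10^-5 m⁴
At the buckling limit P_cr = P = 3.190×10^5 N
From P_cr = π²EI/(K·L)²:  L = (1/K)·√(π²EI/P_cr) = (1/2)·√(π²×1.11×10^11×1.846×10^-5/3.190×10^5)
L = 3.98 m

L_max ≈ 3.98 m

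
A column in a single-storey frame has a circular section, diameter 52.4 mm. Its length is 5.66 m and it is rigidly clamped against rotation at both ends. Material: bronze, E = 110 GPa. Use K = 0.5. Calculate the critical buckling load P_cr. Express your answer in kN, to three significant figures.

P_cr ≈ 50.2 kN

I = πd⁴/64 = π×52.4⁴/64 = 3.701×10^5 mm⁴
I = 3.701×10^5 mm⁴ = 3.701×10^-7 m⁴
Effective length L_e = K·L = 0.5 × 5.66 = 2.830 m
P_cr = π²EI / L_e² = π² × 110×10⁹ × 3.701×10^-7 / 2.830² = 5.017×10^4 N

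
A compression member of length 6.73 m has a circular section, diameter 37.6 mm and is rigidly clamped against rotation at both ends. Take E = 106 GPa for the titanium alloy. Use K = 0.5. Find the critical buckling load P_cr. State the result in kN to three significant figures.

P_cr ≈ 9.06 kN

I = πd⁴/64 = π×37.6⁴/64 = 9.811×10^4 mm⁴
I = 9.811×10^4 mm⁴ = 9.811×10^-8 m⁴
Effective length L_e = K·L = 0.5 × 6.73 = 3.365 m
P_cr = π²EI / L_e² = π² × 106×10⁹ × 9.811×10^-8 / 3.365² = 9.065×10^3 N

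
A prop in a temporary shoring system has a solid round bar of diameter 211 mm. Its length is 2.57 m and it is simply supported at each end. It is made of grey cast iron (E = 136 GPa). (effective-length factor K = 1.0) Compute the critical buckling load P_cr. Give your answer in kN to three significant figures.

I = πd⁴/64 = π×211⁴/64 = 9.730×10^7 mm⁴
I = 9.730×10^7 mm⁴ = 9.730×10^-5 m⁴
Effective length L_e = K·L = 1 × 2.57 = 2.570 m
P_cr = π²EI / L_e² = π² × 136×10⁹ × 9.730×10^-5 / 2.570² = 1.977×10^7 N

P_cr ≈ 19800 kN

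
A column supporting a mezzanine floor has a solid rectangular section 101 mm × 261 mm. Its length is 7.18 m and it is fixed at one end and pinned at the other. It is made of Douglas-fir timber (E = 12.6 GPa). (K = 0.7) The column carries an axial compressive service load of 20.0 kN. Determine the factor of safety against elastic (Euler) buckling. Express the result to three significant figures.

n ≈ 5.52

Buckling occurs about the weak axis: I_min = h·b³/12 with b = 101 mm (the shorter side).
I_min = 261×101³/12 = 2.241×10^7 mm⁴
I = 2.241×10^7 mm⁴ = 2.241×10^-5 m⁴
Effective length L_e = K·L = 0.7 × 7.18 = 5.026 m
P_cr = π²EI / L_e² = π² × 12.6×10⁹ × 2.241×10^-5 / 5.026² = 1.103×10^5 N
Factor of safety n = P_cr / P = 110.32 / 20.0 = 5.52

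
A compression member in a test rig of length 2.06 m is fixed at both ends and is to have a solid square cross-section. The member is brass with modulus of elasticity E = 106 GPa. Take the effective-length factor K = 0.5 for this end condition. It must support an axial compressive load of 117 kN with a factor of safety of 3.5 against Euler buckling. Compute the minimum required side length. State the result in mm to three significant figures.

a ≈ 47.2 mm

Required P_cr = n·P = 3.5 × 117 = 409.5 kN
L_e = K·L = 0.5 × 2.06 = 1.030 m
Required I = P_cr·L_e²/(π²E) = 4.095×10^5 × 1.030² / (π² × 1.06×10^11) = 4.153×10^-7 m⁴
I_req = 4.153×10^5 mm⁴
Solid square: I = a⁴/12  ⇒  a = (12I)^(1/4) = (12×4.153×10^5)^(1/4) = 47.2 mm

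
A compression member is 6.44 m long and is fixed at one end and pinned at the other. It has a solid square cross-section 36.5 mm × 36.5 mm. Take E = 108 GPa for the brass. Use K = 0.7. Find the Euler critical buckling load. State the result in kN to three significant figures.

I = a⁴/12 = 36.5⁴/12 = 1.479×10^5 mm⁴
I = 1.479×10^5 mm⁴ = 1.479×10^-7 m⁴
Effective length L_e = K·L = 0.7 × 6.44 = 4.508 m
P_cr = π²EI / L_e² = π² × 108×10⁹ × 1.479×10^-7 / 4.508² = 7.758×10^3 N

P_cr ≈ 7.76 kN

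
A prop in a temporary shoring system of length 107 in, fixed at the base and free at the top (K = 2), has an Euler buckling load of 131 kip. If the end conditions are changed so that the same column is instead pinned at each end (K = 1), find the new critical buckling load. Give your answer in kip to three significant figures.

P_cr ∝ 1/K², so P_cr,new = P_cr,old × (K_old/K_new)² = 131 × (2/1)²
= 131 × 4.000 = 524 kip

P_cr ≈ 524 kip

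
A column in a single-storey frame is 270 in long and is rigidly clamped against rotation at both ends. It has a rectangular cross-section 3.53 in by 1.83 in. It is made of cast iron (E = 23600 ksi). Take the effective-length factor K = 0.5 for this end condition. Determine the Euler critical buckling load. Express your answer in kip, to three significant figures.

P_cr ≈ 23.0 kip

Buckling occurs about the weak axis: I_min = h·b³/12 with b = 1.83 in (the shorter side).
I_min = 3.53×1.83³/12 = 1.803 in⁴
Effective length L_e = K·L = 0.5 × 270 = 135.0 in
P_cr = π²EI / L_e² = π² × 23600×10³ × 1.803 / 135.0² = 2.304×10^4 lb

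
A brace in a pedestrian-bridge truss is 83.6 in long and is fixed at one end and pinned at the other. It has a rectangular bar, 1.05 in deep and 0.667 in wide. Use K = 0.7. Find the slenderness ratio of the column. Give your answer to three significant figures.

Buckling occurs about the weak axis: I_min = h·b³/12 with b = 0.667 in (the shorter side).
I_min = 1.05×0.667³/12 = 2.596×10^-2 in⁴
A = 0.7004 in²;  r_min = √(I/A) = √(2.596×10^-2/0.7004) = 0.1925 in
L_e = K·L = 0.7 × 83.6 = 58.52 in
λ = L_e / r_min = 58.520 / 0.1925 = 304

λ ≈ 304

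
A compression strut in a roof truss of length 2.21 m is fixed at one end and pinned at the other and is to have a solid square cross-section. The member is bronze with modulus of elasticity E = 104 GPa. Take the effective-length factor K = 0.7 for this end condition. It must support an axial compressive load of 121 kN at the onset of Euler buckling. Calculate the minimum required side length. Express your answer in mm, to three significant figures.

L_e = K·L = 0.7 × 2.21 = 1.547 m
Required I = P_cr·L_e²/(π²E) = 1.210×10^5 × 1.547² / (π² × 1.04×10^11) = 2.821×10^-7 m⁴
I_req = 2.821×10^5 mm⁴
Solid square: I = a⁴/12  ⇒  a = (12I)^(1/4) = (12×2.821×10^5)^(1/4) = 42.9 mm

a ≈ 42.9 mm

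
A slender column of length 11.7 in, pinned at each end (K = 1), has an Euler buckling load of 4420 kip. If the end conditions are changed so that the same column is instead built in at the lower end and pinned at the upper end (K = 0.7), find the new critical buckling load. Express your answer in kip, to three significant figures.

P_cr ∝ 1/K², so P_cr,new = P_cr,old × (K_old/K_new)² = 4420 × (1/0.7)²
= 4420 × 2.041 = 9020 kip

P_cr ≈ 9020 kip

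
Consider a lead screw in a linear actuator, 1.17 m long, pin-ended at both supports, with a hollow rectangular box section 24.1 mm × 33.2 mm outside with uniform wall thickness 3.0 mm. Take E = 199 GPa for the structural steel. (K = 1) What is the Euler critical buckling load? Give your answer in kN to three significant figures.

P_cr ≈ 36.3 kN

Inner dimensions: h_i = 33.2 − 2×3.0 = 27.20 mm, b_i = 24.1 − 2×3.0 = 18.10 mm
Weak-axis I_min = (h_o·b_o³ − h_i·b_i³)/12 with b_o = 24.1, b_i = 18.10 mm (shorter outer/inner sides).
I_min = (33.2×24.1³ − 27.20×18.10³)/12 = 2.529×10^4 mm⁴
I = 2.529×10^4 mm⁴ = 2.529×10^-8 m⁴
Effective length L_e = K·L = 1 × 1.17 = 1.170 m
P_cr = π²EI / L_e² = π² × 199×10⁹ × 2.529×10^-8 / 1.170² = 3.628×10^4 N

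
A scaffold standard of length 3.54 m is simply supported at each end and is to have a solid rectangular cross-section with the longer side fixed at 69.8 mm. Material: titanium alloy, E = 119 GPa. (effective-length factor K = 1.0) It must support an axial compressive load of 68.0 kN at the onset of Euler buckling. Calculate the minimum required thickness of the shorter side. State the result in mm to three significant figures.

L_e = K·L = 1 × 3.54 = 3.540 m
Required I = P_cr·L_e²/(π²E) = 6.800×10^4 × 3.540² / (π² × 1.19×10^11) = 7.256×10^-7 m⁴
I_req = 7.256×10^5 mm⁴
Rectangle, weak axis: I_min = h·b³/12 with h = 69.8 mm fixed  ⇒  b = (12I/h)^(1/3) = 50.0 mm

b ≈ 50.0 mm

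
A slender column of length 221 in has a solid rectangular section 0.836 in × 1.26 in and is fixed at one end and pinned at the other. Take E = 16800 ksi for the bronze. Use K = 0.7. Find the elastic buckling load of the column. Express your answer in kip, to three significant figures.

P_cr ≈ 0.425 kip

Buckling occurs about the weak axis: I_min = h·b³/12 with b = 0.836 in (the shorter side).
I_min = 1.26×0.836³/12 = 6.135×10^-2 in⁴
Effective length L_e = K·L = 0.7 × 221 = 154.7 in
P_cr = π²EI / L_e² = π² × 16800×10³ × 6.135×10^-2 / 154.7² = 425.0 lb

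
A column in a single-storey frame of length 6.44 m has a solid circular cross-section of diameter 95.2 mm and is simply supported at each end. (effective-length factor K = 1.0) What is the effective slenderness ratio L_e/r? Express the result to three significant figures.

λ ≈ 271

I = πd⁴/64 = π×95.2⁴/64 = 4.032×10^6 mm⁴
A = 7.118×10^3 mm²;  r_min = √(I/A) = √(4.032×10^6/7.118×10^3) = 23.80 mm
L_e = K·L = 1 × 6.44 m = 6.440 m = 6440.0 mm
λ = L_e / r_min = 6440.0 / 23.80 = 271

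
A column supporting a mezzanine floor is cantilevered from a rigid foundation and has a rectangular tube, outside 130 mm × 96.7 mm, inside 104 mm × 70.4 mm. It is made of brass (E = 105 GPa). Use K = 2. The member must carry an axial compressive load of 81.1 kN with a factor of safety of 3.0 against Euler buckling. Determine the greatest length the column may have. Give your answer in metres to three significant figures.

L_max ≈ 2.69 m

Weak-axis I_min = (h_o·b_o³ − h_i·b_i³)/12 with b_o = 96.7, b_i = 70.40 mm (shorter outer/inner sides).
I_min = (130×96.7³ − 104.0×70.40³)/12 = 6.772×10^6 mm⁴
I = 6.772×10^-6 m⁴
Required critical load P_cr = n·P = 3.0 × 81.1 = 243.3 kN = 2.433×10^5 N
From P_cr = π²EI/(K·L)²:  L = (1/K)·√(π²EI/P_cr) = (1/2)·√(π²×1.05×10^11×6.772×10^-6/2.433×10^5)
L = 2.69 m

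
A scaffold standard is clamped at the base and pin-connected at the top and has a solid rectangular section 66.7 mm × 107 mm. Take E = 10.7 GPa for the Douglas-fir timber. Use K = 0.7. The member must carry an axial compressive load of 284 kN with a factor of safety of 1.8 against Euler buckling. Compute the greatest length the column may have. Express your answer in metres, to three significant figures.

L_max ≈ 1.06 m

Buckling occurs about the weak axis: I_min = h·b³/12 with b = 66.7 mm (the shorter side).
I_min = 107×66.7³/12 = 2.646×10^6 mm⁴
I = 2.646×10^-6 m⁴
Required critical load P_cr = n·P = 1.8 × 284 = 511.2 kN = 5.112×10^5 N
From P_cr = π²EI/(K·L)²:  L = (1/K)·√(π²EI/P_cr) = (1/0.7)·√(π²×1.07×10^10×2.646×10^-6/5.112×10^5)
L = 1.06 m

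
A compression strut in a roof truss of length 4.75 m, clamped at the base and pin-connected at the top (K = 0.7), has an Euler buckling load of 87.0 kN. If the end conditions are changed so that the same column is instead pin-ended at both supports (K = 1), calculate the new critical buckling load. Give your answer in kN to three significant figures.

P_cr ∝ 1/K², so P_cr,new = P_cr,old × (K_old/K_new)² = 87.0 × (0.7/1)²
= 87.0 × 0.4900 = 42.6 kN

P_cr ≈ 42.6 kN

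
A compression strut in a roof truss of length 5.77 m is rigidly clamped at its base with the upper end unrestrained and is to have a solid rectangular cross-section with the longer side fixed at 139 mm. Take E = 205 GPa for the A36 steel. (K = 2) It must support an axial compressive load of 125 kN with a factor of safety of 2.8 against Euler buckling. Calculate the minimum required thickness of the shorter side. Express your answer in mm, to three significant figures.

b ≈ 126 mm

Required P_cr = n·P = 2.8 × 125 = 350.0 kN
L_e = K·L = 2 × 5.77 = 11.54 m
Required I = P_cr·L_e²/(π²E) = 3.500×10^5 × 11.54² / (π² × 2.05×10^11) = 2.304×10^-5 m⁴
I_req = 2.304×10^7 mm⁴
Rectangle, weak axis: I_min = h·b³/12 with h = 139 mm fixed  ⇒  b = (12I/h)^(1/3) = 126 mm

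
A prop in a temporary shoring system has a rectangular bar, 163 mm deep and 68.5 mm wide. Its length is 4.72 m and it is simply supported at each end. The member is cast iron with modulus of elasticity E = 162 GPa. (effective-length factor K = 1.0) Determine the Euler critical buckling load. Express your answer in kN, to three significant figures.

Buckling occurs about the weak axis: I_min = h·b³/12 with b = 68.5 mm (the shorter side).
I_min = 163×68.5³/12 = 4.366×10^6 mm⁴
I = 4.366×10^6 mm⁴ = 4.366×10^-6 m⁴
Effective length L_e = K·L = 1 × 4.72 = 4.720 m
P_cr = π²EI / L_e² = π² × 162×10⁹ × 4.366×10^-6 / 4.720² = 3.133×10^5 N

P_cr ≈ 313 kN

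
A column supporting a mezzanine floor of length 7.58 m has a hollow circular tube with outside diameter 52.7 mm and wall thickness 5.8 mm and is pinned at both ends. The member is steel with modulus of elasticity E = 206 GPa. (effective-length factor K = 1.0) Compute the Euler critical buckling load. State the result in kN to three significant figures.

P_cr ≈ 8.44 kN

Inner diameter d_i = 52.7 − 2×5.8 = 41.10 mm
I = π(d_o⁴ − d_i⁴)/64 = π(52.7⁴ − 41.10⁴)/64 = 2.386×10^5 mm⁴
I = 2.386×10^5 mm⁴ = 2.386×10^-7 m⁴
Effective length L_e = K·L = 1 × 7.58 = 7.580 m
P_cr = π²EI / L_e² = π² × 206×10⁹ × 2.386×10^-7 / 7.580² = 8.442×10^3 N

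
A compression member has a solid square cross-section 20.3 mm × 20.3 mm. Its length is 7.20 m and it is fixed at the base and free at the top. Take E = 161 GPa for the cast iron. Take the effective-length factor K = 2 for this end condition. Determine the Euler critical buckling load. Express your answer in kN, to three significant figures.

P_cr ≈ 0.108 kN

I = a⁴/12 = 20.3⁴/12 = 1.415×10^4 mm⁴
I = 1.415×10^4 mm⁴ = 1.415×10^-8 m⁴
Effective length L_e = K·L = 2 × 7.20 = 14.40 m
P_cr = π²EI / L_e² = π² × 161×10⁹ × 1.415×10^-8 / 14.40² = 108.4 N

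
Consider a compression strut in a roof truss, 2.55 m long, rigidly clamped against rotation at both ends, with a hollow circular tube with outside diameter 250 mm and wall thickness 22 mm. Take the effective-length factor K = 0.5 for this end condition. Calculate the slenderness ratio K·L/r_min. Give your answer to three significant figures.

Inner diameter d_i = 250 − 2×22 = 206.0 mm
I = π(d_o⁴ − d_i⁴)/64 = π(250⁴ − 206.0⁴)/64 = 1.034×10^8 mm⁴
A = 1.576×10^4 mm²;  r_min = √(I/A) = √(1.034×10^8/1.576×10^4) = 80.98 mm
L_e = K·L = 0.5 × 2.55 m = 1.275 m = 1275.0 mm
λ = L_e / r_min = 1275.0 / 80.98 = 15.7

λ ≈ 15.7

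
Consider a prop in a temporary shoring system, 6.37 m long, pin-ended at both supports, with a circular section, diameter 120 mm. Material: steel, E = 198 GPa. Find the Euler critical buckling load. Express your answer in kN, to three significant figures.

I = πd⁴/64 = π×120⁴/64 = 1.018×10^7 mm⁴
I = 1.018×10^7 mm⁴ = 1.018×10^-5 m⁴
Effective length L_e = K·L = 1 × 6.37 = 6.370 m
P_cr = π²EI / L_e² = π² × 198×10⁹ × 1.018×10^-5 / 6.370² = 4.902×10^5 N

P_cr ≈ 490 kN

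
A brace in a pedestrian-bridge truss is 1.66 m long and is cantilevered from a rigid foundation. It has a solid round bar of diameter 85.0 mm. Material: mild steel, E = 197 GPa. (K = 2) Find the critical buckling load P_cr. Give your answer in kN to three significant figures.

P_cr ≈ 452 kN

I = πd⁴/64 = π×85.0⁴/64 = 2.562×10^6 mm⁴
I = 2.562×10^6 mm⁴ = 2.562×10^-6 m⁴
Effective length L_e = K·L = 2 × 1.66 = 3.320 m
P_cr = π²EI / L_e² = π² × 197×10⁹ × 2.562×10^-6 / 3.320² = 4.520×10^5 N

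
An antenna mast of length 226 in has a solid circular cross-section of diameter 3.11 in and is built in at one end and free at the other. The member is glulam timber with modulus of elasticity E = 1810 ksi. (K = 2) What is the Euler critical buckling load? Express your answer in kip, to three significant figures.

P_cr ≈ 0.402 kip

I = πd⁴/64 = π×3.11⁴/64 = 4.592 in⁴
Effective length L_e = K·L = 2 × 226 = 452.0 in
P_cr = π²EI / L_e² = π² × 1810×10³ × 4.592 / 452.0² = 401.5 lb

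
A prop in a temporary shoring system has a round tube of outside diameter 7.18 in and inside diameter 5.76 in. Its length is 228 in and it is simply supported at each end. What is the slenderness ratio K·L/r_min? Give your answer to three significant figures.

d_o = 7.18 in, d_i = 5.76 in
I = π(d_o⁴ − d_i⁴)/64 = π(7.18⁴ − 5.760⁴)/64 = 76.42 in⁴
A = 14.43 in²;  r_min = √(I/A) = √(76.42/14.43) = 2.301 in
L_e = K·L = 1 × 228 = 228.0 in
λ = L_e / r_min = 228.00 / 2.301 = 99.1

λ ≈ 99.1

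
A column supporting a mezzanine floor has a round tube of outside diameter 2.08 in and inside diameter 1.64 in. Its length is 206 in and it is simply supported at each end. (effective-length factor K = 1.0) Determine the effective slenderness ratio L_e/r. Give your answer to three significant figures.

λ ≈ 311

d_o = 2.08 in, d_i = 1.64 in
I = π(d_o⁴ − d_i⁴)/64 = π(2.08⁴ − 1.640⁴)/64 = 0.5637 in⁴
A = 1.286 in²;  r_min = √(I/A) = √(0.5637/1.286) = 0.6622 in
L_e = K·L = 1 × 206 = 206.0 in
λ = L_e / r_min = 206.00 / 0.6622 = 311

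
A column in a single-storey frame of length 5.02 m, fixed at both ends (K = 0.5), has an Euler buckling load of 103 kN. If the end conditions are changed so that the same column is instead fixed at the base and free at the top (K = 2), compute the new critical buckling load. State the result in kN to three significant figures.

P_cr ≈ 6.44 kN

P_cr ∝ 1/K², so P_cr,new = P_cr,old × (K_old/K_new)² = 103 × (0.5/2)²
= 103 × 0.06250 = 6.44 kN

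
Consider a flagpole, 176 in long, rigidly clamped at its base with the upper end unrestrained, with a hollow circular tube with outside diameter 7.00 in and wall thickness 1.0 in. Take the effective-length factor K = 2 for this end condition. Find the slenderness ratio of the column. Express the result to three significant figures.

λ ≈ 164

Inner diameter d_i = 7.00 − 2×1.0 = 5.000 in
I = π(d_o⁴ − d_i⁴)/64 = π(7.00⁴ − 5.000⁴)/64 = 87.18 in⁴
A = 18.85 in²;  r_min = √(I/A) = √(87.18/18.85) = 2.151 in
L_e = K·L = 2 × 176 = 352.0 in
λ = L_e / r_min = 352.00 / 2.151 = 164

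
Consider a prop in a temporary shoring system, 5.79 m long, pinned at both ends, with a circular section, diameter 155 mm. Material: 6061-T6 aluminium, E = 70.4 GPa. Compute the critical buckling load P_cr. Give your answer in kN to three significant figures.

P_cr ≈ 587 kN

I = πd⁴/64 = π×155⁴/64 = 2.833×10^7 mm⁴
I = 2.833×10^7 mm⁴ = 2.833×10^-5 m⁴
Effective length L_e = K·L = 1 × 5.79 = 5.790 m
P_cr = π²EI / L_e² = π² × 70.4×10⁹ × 2.833×10^-5 / 5.790² = 5.872×10^5 N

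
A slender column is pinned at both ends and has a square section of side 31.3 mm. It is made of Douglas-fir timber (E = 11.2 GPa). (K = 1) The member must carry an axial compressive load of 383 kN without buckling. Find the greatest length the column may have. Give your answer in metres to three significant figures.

L_max ≈ 0.152 m

I = a⁴/12 = 31.3⁴/12 = 7.998×10^4 mm⁴
I = 7.998×10^-8 m⁴
At the buckling limit P_cr = P = 3.830×10^5 N
From P_cr = π²EI/(K·L)²:  L = (1/K)·√(π²EI/P_cr) = (1/1)·√(π²×1.12×10^10×7.998×10^-8/3.830×10^5)
L = 0.152 m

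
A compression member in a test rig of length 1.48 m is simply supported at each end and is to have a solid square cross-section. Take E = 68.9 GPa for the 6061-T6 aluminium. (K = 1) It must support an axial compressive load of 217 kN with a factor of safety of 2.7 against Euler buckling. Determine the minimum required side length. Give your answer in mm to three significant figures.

Required P_cr = n·P = 2.7 × 217 = 585.9 kN
L_e = K·L = 1 × 1.48 = 1.480 m
Required I = P_cr·L_e²/(π²E) = 5.859×10^5 × 1.480² / (π² × 6.89×10^10) = 1.887×10^-6 m⁴
I_req = 1.887×10^6 mm⁴
Solid square: I = a⁴/12  ⇒  a = (12I)^(1/4) = (12×1.887×10^6)^(1/4) = 69.0 mm

a ≈ 69.0 mm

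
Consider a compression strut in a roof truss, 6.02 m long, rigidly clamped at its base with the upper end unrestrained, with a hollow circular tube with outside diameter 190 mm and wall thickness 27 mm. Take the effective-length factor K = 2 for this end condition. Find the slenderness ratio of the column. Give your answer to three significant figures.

Inner diameter d_i = 190 − 2×27 = 136.0 mm
I = π(d_o⁴ − d_i⁴)/64 = π(190⁴ − 136.0⁴)/64 = 4.718×10^7 mm⁴
A = 1.383×10^4 mm²;  r_min = √(I/A) = √(4.718×10^7/1.383×10^4) = 58.41 mm
L_e = K·L = 2 × 6.02 m = 12.04 m = 12040 mm
λ = L_e / r_min = 12040 / 58.41 = 206

λ ≈ 206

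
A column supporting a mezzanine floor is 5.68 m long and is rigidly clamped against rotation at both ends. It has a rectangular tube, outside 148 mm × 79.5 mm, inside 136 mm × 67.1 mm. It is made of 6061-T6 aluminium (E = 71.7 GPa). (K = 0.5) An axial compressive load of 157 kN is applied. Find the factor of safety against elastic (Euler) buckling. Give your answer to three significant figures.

n ≈ 1.55

Weak-axis I_min = (h_o·b_o³ − h_i·b_i³)/12 with b_o = 79.5, b_i = 67.10 mm (shorter outer/inner sides).
I_min = (148×79.5³ − 136.0×67.10³)/12 = 2.773×10^6 mm⁴
I = 2.773×10^6 mm⁴ = 2.773×10^-6 m⁴
Effective length L_e = K·L = 0.5 × 5.68 = 2.840 m
P_cr = π²EI / L_e² = π² × 71.7×10⁹ × 2.773×10^-6 / 2.840² = 2.433×10^5 N
Factor of safety n = P_cr / P = 243.30 / 157 = 1.55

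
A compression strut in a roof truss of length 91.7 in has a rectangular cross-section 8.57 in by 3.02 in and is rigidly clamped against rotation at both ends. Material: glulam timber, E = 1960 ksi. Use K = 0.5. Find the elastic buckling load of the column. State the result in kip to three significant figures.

P_cr ≈ 181 kip

Buckling occurs about the weak axis: I_min = h·b³/12 with b = 3.02 in (the shorter side).
I_min = 8.57×3.02³/12 = 19.67 in⁴
Effective length L_e = K·L = 0.5 × 91.7 = 45.85 in
P_cr = π²EI / L_e² = π² × 1960×10³ × 19.67 / 45.85² = 1.810×10^5 lb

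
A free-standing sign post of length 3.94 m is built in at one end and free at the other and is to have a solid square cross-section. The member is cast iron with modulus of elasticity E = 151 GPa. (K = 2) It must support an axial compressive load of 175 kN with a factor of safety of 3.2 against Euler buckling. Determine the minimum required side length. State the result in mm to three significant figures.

Required P_cr = n·P = 3.2 × 175 = 560.0 kN
L_e = K·L = 2 × 3.94 = 7.880 m
Required I = P_cr·L_e²/(π²E) = 5.600×10^5 × 7.880² / (π² × 1.51×10^11) = 2.333×10^-5 m⁴
I_req = 2.333×10^7 mm⁴
Solid square: I = a⁴/12  ⇒  a = (12I)^(1/4) = (12×2.333×10^7)^(1/4) = 129 mm

a ≈ 129 mm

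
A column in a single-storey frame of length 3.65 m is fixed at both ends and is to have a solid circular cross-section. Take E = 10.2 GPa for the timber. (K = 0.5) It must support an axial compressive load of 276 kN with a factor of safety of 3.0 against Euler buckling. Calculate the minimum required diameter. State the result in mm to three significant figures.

Required P_cr = n·P = 3.0 × 276 = 828.0 kN
L_e = K·L = 0.5 × 3.65 = 1.825 m
Required I = P_cr·L_e²/(π²E) = 8.280×10^5 × 1.825² / (π² × 1.02×10^10) = 2.739×10^-5 m⁴
I_req = 2.739×10^7 mm⁴
Solid circle: I = πd⁴/64  ⇒  d = (64I/π)^(1/4) = (64×2.739×10^7/π)^(1/4) = 154 mm

d ≈ 154 mm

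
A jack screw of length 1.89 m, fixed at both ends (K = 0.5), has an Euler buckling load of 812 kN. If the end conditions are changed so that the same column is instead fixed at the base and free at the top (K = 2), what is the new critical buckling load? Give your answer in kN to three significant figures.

P_cr ≈ 50.8 kN

P_cr ∝ 1/K², so P_cr,new = P_cr,old × (K_old/K_new)² = 812 × (0.5/2)²
= 812 × 0.06250 = 50.8 kN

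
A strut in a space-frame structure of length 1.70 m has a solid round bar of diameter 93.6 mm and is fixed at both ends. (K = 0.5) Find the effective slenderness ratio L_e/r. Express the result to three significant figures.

λ ≈ 36.3

For a solid circle r = d/4 = 93.6/4 = 23.40 mm
L_e = K·L = 0.5 × 1.70 m = 0.8500 m = 850.00 mm
λ = L_e / r_min = 850.00 / 23.40 = 36.3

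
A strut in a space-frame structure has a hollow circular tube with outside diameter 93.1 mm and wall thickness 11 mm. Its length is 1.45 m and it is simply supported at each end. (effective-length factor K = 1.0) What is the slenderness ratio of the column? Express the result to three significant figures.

λ ≈ 49.5

Inner diameter d_i = 93.1 − 2×11 = 71.10 mm
I = π(d_o⁴ − d_i⁴)/64 = π(93.1⁴ − 71.10⁴)/64 = 2.433×10^6 mm⁴
A = 2.837×10^3 mm²;  r_min = √(I/A) = √(2.433×10^6/2.837×10^3) = 29.29 mm
L_e = K·L = 1 × 1.45 m = 1.450 m = 1450.0 mm
λ = L_e / r_min = 1450.0 / 29.29 = 49.5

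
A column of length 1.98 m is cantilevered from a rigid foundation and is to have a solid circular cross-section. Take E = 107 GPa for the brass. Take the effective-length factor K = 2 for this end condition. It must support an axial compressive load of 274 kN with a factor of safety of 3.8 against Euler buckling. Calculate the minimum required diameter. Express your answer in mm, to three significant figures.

d ≈ 133 mm

Required P_cr = n·P = 3.8 × 274 = 1041 kN
L_e = K·L = 2 × 1.98 = 3.960 m
Required I = P_cr·L_e²/(π²E) = 1.041×10^6 × 3.960² / (π² × 1.07×10^11) = 1.546×10^-5 m⁴
I_req = 1.546×10^7 mm⁴
Solid circle: I = πd⁴/64  ⇒  d = (64I/π)^(1/4) = (64×1.546×10^7/π)^(1/4) = 133 mm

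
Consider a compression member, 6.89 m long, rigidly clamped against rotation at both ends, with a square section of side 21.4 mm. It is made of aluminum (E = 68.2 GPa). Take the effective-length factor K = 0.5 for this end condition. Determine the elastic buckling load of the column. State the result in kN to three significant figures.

P_cr ≈ 0.991 kN

I = a⁴/12 = 21.4⁴/12 = 1.748×10^4 mm⁴
I = 1.748×10^4 mm⁴ = 1.748×10^-8 m⁴
Effective length L_e = K·L = 0.5 × 6.89 = 3.445 m
P_cr = π²EI / L_e² = π² × 68.2×10⁹ × 1.748×10^-8 / 3.445² = 991.2 N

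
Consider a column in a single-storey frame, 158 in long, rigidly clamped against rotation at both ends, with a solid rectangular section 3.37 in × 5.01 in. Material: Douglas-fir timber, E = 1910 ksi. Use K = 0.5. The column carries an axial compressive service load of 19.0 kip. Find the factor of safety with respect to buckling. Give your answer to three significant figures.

n ≈ 2.54

Buckling occurs about the weak axis: I_min = h·b³/12 with b = 3.37 in (the shorter side).
I_min = 5.01×3.37³/12 = 15.98 in⁴
Effective length L_e = K·L = 0.5 × 158 = 79.00 in
P_cr = π²EI / L_e² = π² × 1910×10³ × 15.98 / 79.00² = 4.826×10^4 lb
Factor of safety n = P_cr / P = 48.264 / 19.0 = 2.54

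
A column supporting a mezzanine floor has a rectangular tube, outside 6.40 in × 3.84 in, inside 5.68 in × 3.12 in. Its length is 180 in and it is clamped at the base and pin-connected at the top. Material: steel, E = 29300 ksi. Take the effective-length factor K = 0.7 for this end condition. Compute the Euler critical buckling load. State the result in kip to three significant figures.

Weak-axis I_min = (h_o·b_o³ − h_i·b_i³)/12 with b_o = 3.84, b_i = 3.120 in (shorter outer/inner sides).
I_min = (6.40×3.84³ − 5.680×3.120³)/12 = 15.82 in⁴
Effective length L_e = K·L = 0.7 × 180 = 126.0 in
P_cr = π²EI / L_e² = π² × 29300×10³ × 15.82 / 126.0² = 2.882×10^5 lb

P_cr ≈ 288 kip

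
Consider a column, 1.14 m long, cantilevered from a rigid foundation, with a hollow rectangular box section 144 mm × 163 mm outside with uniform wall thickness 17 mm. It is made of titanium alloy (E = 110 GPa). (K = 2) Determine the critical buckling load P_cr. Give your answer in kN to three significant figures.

Inner dimensions: h_i = 163 − 2×17 = 129.0 mm, b_i = 144 − 2×17 = 110.0 mm
Weak-axis I_min = (h_o·b_o³ − h_i·b_i³)/12 with b_o = 144, b_i = 110.0 mm (shorter outer/inner sides).
I_min = (163×144³ − 129.0×110.0³)/12 = 2.625×10^7 mm⁴
I = 2.625×10^7 mm⁴ = 2.625×10^-5 m⁴
Effective length L_e = K·L = 2 × 1.14 = 2.280 m
P_cr = π²EI / L_e² = π² × 110×10⁹ × 2.625×10^-5 / 2.280² = 5.482×10^6 N

P_cr ≈ 5480 kN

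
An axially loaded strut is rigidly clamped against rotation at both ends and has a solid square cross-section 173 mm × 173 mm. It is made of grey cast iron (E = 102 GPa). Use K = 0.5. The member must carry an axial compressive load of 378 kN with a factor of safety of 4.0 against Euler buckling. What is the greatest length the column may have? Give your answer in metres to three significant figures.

L_max ≈ 14.1 m

I = a⁴/12 = 173⁴/12 = 7.465×10^7 mm⁴
I = 7.465×10^-5 m⁴
Required critical load P_cr = n·P = 4.0 × 378 = 1512 kN = 1.512×10^6 N
From P_cr = π²EI/(K·L)²:  L = (1/K)·√(π²EI/P_cr) = (1/0.5)·√(π²×1.02×10^11×7.465×10^-5/1.512×10^6)
L = 14.1 m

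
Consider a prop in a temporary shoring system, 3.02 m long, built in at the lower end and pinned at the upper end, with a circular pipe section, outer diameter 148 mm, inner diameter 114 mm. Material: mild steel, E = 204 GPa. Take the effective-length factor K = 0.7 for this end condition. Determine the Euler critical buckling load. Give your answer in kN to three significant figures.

P_cr ≈ 6880 kN

d_o = 148 mm, d_i = 114 mm
I = π(d_o⁴ − d_i⁴)/64 = π(148⁴ − 114.0⁴)/64 = 1.526×10^7 mm⁴
I = 1.526×10^7 mm⁴ = 1.526×10^-5 m⁴
Effective length L_e = K·L = 0.7 × 3.02 = 2.114 m
P_cr = π²EI / L_e² = π² × 204×10⁹ × 1.526×10^-5 / 2.114² = 6.875×10^6 N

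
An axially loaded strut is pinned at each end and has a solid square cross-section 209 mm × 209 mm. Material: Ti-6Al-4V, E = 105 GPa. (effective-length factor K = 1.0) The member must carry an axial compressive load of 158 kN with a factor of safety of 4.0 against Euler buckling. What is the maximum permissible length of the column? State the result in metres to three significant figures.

L_max ≈ 16.1 m

I = a⁴/12 = 209⁴/12 = 1.590×10^8 mm⁴
I = 1.590×10^-4 m⁴
Required critical load P_cr = n·P = 4.0 × 158 = 632.0 kN = 6.320×10^5 N
From P_cr = π²EI/(K·L)²:  L = (1/K)·√(π²EI/P_cr) = (1/1)·√(π²×1.05×10^11×1.590×10^-4/6.320×10^5)
L = 16.1 m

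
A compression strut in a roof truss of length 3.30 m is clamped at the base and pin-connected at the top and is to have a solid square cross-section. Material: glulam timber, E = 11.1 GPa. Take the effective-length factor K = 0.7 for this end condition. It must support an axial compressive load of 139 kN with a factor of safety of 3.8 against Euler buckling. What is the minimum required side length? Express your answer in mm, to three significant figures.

a ≈ 133 mm

Required P_cr = n·P = 3.8 × 139 = 528.2 kN
L_e = K·L = 0.7 × 3.30 = 2.310 m
Required I = P_cr·L_e²/(π²E) = 5.282×10^5 × 2.310² / (π² × 1.11×10^10) = 2.573×10^-5 m⁴
I_req = 2.573×10^7 mm⁴
Solid square: I = a⁴/12  ⇒  a = (12I)^(1/4) = (12×2.573×10^7)^(1/4) = 133 mm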